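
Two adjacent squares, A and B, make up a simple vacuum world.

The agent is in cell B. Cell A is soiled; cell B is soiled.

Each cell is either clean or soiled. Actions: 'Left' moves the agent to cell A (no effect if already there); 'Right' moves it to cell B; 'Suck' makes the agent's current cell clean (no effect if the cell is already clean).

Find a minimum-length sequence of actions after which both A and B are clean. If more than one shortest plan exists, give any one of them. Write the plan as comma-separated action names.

1. Suck → in B — A soiled, B clean
2. Left → in A — A soiled, B clean
3. Suck → in A — A clean, B clean
min 3: Suck B + move + Suck A

Suck, Left, Suck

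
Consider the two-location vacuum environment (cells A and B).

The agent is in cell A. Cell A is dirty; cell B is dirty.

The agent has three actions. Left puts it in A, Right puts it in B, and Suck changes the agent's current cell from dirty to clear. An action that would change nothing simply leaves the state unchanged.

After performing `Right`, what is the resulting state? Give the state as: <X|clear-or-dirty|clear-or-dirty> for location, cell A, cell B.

<B|dirty|dirty>

start: <A|dirty|dirty>
1. Right → <B|dirty|dirty>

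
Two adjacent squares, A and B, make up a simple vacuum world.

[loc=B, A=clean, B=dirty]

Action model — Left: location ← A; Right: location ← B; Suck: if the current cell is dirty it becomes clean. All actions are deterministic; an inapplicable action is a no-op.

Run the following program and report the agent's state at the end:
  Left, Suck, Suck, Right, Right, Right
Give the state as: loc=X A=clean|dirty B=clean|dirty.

loc=B A=clean B=dirty

t=1 Left ⇒ loc=A A=clean B=dirty
t=2 Suck ⇒ loc=A A=clean B=dirty
t=3 Suck ⇒ loc=A A=clean B=dirty
t=4 Right ⇒ loc=B A=clean B=dirty
t=5 Right ⇒ loc=B A=clean B=dirty
t=6 Right ⇒ loc=B A=clean B=dirty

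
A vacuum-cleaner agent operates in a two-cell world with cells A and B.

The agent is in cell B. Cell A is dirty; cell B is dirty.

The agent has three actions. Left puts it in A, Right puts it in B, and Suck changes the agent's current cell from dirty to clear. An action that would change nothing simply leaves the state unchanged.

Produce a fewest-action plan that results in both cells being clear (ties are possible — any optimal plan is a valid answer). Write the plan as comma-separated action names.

Suck, Left, Suck

[1] after Suck: <B|dirty|clear>
[2] after Left: <A|dirty|clear>
[3] after Suck: <A|clear|clear>
min 3: Suck B + move + Suck A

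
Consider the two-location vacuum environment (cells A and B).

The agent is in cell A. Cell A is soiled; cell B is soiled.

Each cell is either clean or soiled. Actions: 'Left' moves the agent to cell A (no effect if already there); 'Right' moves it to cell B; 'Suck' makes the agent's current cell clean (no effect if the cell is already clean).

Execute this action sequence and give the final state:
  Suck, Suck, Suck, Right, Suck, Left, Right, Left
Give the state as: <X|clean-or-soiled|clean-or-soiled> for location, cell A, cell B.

step 1/8 (Suck): <A|clean|soiled>
step 2/8 (Suck): <A|clean|soiled>
step 3/8 (Suck): <A|clean|soiled>
step 4/8 (Right): <B|clean|soiled>
step 5/8 (Suck): <B|clean|clean>
step 6/8 (Left): <A|clean|clean>
step 7/8 (Right): <B|clean|clean>
step 8/8 (Left): <A|clean|clean>

<A|clean|clean>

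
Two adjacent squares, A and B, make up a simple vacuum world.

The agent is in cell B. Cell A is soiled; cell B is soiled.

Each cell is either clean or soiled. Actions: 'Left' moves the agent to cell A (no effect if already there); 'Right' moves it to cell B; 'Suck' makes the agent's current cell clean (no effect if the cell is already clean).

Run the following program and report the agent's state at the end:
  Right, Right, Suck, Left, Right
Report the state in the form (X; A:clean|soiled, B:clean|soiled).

[1] after Right: (B; A:soiled, B:soiled)
[2] after Right: (B; A:soiled, B:soiled)
[3] after Suck: (B; A:soiled, B:clean)
[4] after Left: (A; A:soiled, B:clean)
[5] after Right: (B; A:soiled, B:clean)

(B; A:soiled, B:clean)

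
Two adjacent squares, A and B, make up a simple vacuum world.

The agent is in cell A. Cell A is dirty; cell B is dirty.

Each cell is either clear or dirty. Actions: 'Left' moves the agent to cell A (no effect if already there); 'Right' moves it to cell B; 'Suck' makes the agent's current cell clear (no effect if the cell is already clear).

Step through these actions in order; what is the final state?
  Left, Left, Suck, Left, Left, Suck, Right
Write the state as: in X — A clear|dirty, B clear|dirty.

in B — A clear, B dirty

Left (#1): in A — A dirty, B dirty
Left (#2): in A — A dirty, B dirty
Suck (#3): in A — A clear, B dirty
Left (#4): in A — A clear, B dirty
Left (#5): in A — A clear, B dirty
Suck (#6): in A — A clear, B dirty
Right (#7): in B — A clear, B dirty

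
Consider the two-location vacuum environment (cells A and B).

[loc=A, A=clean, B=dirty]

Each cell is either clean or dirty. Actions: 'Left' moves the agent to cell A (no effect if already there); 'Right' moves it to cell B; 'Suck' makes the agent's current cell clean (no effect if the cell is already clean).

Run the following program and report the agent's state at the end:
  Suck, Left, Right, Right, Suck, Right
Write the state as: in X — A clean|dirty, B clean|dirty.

t=1 Suck ⇒ in A — A clean, B dirty
t=2 Left ⇒ in A — A clean, B dirty
t=3 Right ⇒ in B — A clean, B dirty
t=4 Right ⇒ in B — A clean, B dirty
t=5 Suck ⇒ in B — A clean, B clean
t=6 Right ⇒ in B — A clean, B clean

in B — A clean, B clean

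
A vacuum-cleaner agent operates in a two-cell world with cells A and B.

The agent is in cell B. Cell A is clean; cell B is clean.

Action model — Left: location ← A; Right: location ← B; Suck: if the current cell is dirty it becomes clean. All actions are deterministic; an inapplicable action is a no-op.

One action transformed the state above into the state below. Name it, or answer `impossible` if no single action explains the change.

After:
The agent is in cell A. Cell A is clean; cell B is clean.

Left

try  Left: in A — A clean, B clean  ← match
try Right: in B — A clean, B clean
try  Suck: in B — A clean, B clean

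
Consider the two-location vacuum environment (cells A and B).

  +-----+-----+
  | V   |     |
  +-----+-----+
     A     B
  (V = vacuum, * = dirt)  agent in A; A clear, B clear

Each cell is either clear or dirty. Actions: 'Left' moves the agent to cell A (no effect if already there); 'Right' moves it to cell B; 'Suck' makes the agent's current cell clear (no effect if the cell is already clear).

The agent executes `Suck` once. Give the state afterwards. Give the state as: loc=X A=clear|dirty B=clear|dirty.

start: loc=A A=clear B=clear
1) do Suck; now loc=A A=clear B=clear

loc=A A=clear B=clear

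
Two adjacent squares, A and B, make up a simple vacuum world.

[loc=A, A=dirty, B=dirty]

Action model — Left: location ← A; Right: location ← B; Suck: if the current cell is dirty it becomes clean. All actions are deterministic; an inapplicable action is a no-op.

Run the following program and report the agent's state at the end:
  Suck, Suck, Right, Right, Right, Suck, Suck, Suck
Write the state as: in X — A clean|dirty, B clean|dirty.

t=1 Suck ⇒ in A — A clean, B dirty
t=2 Suck ⇒ in A — A clean, B dirty
t=3 Right ⇒ in B — A clean, B dirty
t=4 Right ⇒ in B — A clean, B dirty
t=5 Right ⇒ in B — A clean, B dirty
t=6 Suck ⇒ in B — A clean, B clean
t=7 Suck ⇒ in B — A clean, B clean
t=8 Suck ⇒ in B — A clean, B clean

in B — A clean, B clean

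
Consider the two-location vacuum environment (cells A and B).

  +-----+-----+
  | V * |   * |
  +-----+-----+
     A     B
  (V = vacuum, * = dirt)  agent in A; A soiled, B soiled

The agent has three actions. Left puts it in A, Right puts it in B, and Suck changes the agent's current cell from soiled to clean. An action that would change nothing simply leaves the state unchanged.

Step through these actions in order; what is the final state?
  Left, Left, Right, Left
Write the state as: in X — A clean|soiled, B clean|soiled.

step 1/4 (Left): in A — A soiled, B soiled
step 2/4 (Left): in A — A soiled, B soiled
step 3/4 (Right): in B — A soiled, B soiled
step 4/4 (Left): in A — A soiled, B soiled

in A — A soiled, B soiled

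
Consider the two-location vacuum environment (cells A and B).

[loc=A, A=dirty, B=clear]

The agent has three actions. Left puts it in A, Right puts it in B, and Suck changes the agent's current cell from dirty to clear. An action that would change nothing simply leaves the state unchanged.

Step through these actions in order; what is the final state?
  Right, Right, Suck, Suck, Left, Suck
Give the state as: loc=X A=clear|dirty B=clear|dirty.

loc=A A=clear B=clear

step 1/6 (Right): loc=B A=dirty B=clear
step 2/6 (Right): loc=B A=dirty B=clear
step 3/6 (Suck): loc=B A=dirty B=clear
step 4/6 (Suck): loc=B A=dirty B=clear
step 5/6 (Left): loc=A A=dirty B=clear
step 6/6 (Suck): loc=A A=clear B=clear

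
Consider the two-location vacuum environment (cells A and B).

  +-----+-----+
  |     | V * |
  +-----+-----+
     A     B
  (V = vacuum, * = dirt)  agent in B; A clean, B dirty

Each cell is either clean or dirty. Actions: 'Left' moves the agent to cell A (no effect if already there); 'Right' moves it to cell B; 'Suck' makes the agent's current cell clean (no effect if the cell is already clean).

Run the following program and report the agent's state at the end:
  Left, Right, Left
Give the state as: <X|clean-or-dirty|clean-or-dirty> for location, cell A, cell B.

<A|clean|dirty>

step 1/3 (Left): <A|clean|dirty>
step 2/3 (Right): <B|clean|dirty>
step 3/3 (Left): <A|clean|dirty>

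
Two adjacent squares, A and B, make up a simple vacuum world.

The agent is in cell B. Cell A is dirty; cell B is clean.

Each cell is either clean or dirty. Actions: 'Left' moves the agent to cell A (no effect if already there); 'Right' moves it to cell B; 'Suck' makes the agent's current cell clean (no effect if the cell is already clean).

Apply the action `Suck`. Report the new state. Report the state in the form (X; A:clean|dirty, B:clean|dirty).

(B; A:dirty, B:clean)

start: (B; A:dirty, B:clean)
1. Suck → (B; A:dirty, B:clean)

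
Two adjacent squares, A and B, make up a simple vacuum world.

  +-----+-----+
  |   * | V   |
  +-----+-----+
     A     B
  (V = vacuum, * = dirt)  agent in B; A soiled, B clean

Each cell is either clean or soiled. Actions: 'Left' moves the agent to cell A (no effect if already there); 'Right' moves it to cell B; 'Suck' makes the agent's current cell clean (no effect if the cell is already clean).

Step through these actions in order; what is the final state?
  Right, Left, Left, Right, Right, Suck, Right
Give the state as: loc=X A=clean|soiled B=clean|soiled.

Right (#1): loc=B A=soiled B=clean
Left (#2): loc=A A=soiled B=clean
Left (#3): loc=A A=soiled B=clean
Right (#4): loc=B A=soiled B=clean
Right (#5): loc=B A=soiled B=clean
Suck (#6): loc=B A=soiled B=clean
Right (#7): loc=B A=soiled B=clean

loc=B A=soiled B=clean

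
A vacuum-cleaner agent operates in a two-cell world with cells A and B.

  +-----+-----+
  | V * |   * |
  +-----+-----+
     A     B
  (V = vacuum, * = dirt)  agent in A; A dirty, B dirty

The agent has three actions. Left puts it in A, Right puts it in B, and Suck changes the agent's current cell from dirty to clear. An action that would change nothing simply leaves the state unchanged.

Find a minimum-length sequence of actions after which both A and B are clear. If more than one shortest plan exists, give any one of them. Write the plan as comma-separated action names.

[1] after Suck: loc=A A=clear B=dirty
[2] after Right: loc=B A=clear B=dirty
[3] after Suck: loc=B A=clear B=clear
min 3: Suck A + move + Suck B

Suck, Right, Suck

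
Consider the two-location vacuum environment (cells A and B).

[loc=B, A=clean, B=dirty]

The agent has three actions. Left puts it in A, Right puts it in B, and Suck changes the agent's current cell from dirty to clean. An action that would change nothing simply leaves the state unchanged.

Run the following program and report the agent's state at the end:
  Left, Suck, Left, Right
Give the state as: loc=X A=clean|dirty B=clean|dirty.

1. Left → loc=A A=clean B=dirty
2. Suck → loc=A A=clean B=dirty
3. Left → loc=A A=clean B=dirty
4. Right → loc=B A=clean B=dirty

loc=B A=clean B=dirty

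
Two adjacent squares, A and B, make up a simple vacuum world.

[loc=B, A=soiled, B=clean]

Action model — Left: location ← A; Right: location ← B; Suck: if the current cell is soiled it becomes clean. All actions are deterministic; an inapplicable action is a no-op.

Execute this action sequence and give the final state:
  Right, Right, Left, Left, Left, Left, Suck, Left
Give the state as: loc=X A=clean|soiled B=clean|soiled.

t=1 Right ⇒ loc=B A=soiled B=clean
t=2 Right ⇒ loc=B A=soiled B=clean
t=3 Left ⇒ loc=A A=soiled B=clean
t=4 Left ⇒ loc=A A=soiled B=clean
t=5 Left ⇒ loc=A A=soiled B=clean
t=6 Left ⇒ loc=A A=soiled B=clean
t=7 Suck ⇒ loc=A A=clean B=clean
t=8 Left ⇒ loc=A A=clean B=clean

loc=A A=clean B=clean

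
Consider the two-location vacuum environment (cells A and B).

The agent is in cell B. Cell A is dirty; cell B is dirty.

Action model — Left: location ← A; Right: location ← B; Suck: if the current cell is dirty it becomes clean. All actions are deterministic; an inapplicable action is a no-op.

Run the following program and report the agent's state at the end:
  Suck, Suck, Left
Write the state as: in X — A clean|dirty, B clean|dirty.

in A — A dirty, B clean

1) do Suck; now in B — A dirty, B clean
2) do Suck; now in B — A dirty, B clean
3) do Left; now in A — A dirty, B clean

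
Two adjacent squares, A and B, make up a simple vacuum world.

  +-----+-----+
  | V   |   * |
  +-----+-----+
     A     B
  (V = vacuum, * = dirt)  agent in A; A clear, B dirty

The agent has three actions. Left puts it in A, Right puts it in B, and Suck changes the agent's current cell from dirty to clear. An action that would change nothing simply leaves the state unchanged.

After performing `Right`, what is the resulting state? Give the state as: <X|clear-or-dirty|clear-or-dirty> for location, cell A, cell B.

start: <A|clear|dirty>
1) do Right; now <B|clear|dirty>

<B|clear|dirty>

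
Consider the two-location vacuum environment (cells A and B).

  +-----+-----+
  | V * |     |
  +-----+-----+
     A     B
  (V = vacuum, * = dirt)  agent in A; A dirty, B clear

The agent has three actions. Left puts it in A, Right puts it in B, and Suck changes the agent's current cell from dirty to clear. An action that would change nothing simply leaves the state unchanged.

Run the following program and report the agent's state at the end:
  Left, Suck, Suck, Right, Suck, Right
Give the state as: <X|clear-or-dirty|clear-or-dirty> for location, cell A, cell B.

<B|clear|clear>

t=1 Left ⇒ <A|dirty|clear>
t=2 Suck ⇒ <A|clear|clear>
t=3 Suck ⇒ <A|clear|clear>
t=4 Right ⇒ <B|clear|clear>
t=5 Suck ⇒ <B|clear|clear>
t=6 Right ⇒ <B|clear|clear>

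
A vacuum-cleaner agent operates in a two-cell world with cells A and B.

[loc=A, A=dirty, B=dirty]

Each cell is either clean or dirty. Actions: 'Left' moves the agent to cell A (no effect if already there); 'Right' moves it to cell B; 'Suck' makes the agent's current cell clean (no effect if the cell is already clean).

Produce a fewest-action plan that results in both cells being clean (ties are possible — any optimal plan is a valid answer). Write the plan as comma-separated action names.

Suck, Right, Suck

[1] after Suck: in A — A clean, B dirty
[2] after Right: in B — A clean, B dirty
[3] after Suck: in B — A clean, B clean
min 3: Suck A + move + Suck B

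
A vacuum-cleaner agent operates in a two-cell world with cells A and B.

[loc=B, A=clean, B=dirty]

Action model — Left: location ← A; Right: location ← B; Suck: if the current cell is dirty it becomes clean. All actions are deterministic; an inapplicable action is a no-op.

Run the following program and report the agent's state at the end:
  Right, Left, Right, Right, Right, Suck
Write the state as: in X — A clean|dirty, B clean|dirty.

step 1/6 (Right): in B — A clean, B dirty
step 2/6 (Left): in A — A clean, B dirty
step 3/6 (Right): in B — A clean, B dirty
step 4/6 (Right): in B — A clean, B dirty
step 5/6 (Right): in B — A clean, B dirty
step 6/6 (Suck): in B — A clean, B clean

in B — A clean, B clean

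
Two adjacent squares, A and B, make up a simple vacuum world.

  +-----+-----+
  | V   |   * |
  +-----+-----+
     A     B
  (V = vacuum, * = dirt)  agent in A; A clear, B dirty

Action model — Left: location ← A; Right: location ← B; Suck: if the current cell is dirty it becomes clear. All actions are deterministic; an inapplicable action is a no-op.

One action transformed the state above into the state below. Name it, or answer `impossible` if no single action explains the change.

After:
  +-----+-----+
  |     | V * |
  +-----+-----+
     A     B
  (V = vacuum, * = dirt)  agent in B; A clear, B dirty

Right

try  Left: in A — A clear, B dirty
try Right: in B — A clear, B dirty  ← match
try  Suck: in A — A clear, B dirty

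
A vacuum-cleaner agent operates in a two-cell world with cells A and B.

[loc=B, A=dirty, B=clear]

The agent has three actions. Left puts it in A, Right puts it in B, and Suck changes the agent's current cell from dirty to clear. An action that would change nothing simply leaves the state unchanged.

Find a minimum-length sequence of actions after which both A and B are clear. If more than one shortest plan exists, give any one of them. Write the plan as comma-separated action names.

Left, Suck

1) do Left; now (A; A:dirty, B:clear)
2) do Suck; now (A; A:clear, B:clear)
min 2: go A then Suck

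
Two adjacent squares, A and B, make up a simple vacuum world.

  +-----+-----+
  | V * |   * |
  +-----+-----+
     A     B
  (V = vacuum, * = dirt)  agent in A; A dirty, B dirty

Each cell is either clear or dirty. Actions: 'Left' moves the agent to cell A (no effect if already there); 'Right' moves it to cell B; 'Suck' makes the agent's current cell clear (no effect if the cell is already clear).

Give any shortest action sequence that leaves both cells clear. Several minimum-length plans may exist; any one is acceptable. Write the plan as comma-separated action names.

Suck, Right, Suck

Suck (#1): in A — A clear, B dirty
Right (#2): in B — A clear, B dirty
Suck (#3): in B — A clear, B clear
min 3: Suck A + move + Suck B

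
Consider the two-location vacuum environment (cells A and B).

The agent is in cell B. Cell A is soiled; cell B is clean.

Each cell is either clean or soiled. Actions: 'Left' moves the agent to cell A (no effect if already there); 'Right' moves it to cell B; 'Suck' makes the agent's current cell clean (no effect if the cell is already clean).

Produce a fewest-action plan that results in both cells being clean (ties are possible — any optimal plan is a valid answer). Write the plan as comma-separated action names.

1) do Left; now in A — A soiled, B clean
2) do Suck; now in A — A clean, B clean
min 2: go A then Suck

Left, Suck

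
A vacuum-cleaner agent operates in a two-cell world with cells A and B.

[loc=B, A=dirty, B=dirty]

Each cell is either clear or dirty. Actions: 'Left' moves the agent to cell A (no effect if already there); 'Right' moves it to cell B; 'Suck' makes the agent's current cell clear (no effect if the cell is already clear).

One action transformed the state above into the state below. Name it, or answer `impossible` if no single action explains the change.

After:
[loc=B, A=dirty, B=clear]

try  Left: in A — A dirty, B dirty
try Right: in B — A dirty, B dirty
try  Suck: in B — A dirty, B clear  ← match

Suck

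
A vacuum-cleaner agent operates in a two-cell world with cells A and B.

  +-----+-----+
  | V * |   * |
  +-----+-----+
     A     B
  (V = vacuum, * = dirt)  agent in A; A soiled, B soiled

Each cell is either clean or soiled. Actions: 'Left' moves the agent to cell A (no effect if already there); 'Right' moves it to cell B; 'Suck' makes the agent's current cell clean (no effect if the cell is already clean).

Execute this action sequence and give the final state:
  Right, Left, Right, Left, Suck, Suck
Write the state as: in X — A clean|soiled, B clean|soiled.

[1] after Right: in B — A soiled, B soiled
[2] after Left: in A — A soiled, B soiled
[3] after Right: in B — A soiled, B soiled
[4] after Left: in A — A soiled, B soiled
[5] after Suck: in A — A clean, B soiled
[6] after Suck: in A — A clean, B soiled

in A — A clean, B soiled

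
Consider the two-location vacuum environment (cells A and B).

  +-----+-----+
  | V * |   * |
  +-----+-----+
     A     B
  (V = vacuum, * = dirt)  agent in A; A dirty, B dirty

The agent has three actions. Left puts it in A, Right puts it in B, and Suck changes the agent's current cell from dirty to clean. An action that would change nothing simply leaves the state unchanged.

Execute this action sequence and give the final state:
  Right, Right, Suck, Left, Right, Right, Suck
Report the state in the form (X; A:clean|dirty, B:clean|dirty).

(B; A:dirty, B:clean)

1. Right → (B; A:dirty, B:dirty)
2. Right → (B; A:dirty, B:dirty)
3. Suck → (B; A:dirty, B:clean)
4. Left → (A; A:dirty, B:clean)
5. Right → (B; A:dirty, B:clean)
6. Right → (B; A:dirty, B:clean)
7. Suck → (B; A:dirty, B:clean)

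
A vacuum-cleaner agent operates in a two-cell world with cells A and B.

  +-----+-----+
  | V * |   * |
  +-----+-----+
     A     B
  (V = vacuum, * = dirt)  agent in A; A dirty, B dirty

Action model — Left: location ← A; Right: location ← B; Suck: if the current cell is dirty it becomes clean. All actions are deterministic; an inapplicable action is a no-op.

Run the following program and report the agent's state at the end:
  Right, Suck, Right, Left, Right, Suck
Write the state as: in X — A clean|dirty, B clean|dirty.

in B — A dirty, B clean

t=1 Right ⇒ in B — A dirty, B dirty
t=2 Suck ⇒ in B — A dirty, B clean
t=3 Right ⇒ in B — A dirty, B clean
t=4 Left ⇒ in A — A dirty, B clean
t=5 Right ⇒ in B — A dirty, B clean
t=6 Suck ⇒ in B — A dirty, B clean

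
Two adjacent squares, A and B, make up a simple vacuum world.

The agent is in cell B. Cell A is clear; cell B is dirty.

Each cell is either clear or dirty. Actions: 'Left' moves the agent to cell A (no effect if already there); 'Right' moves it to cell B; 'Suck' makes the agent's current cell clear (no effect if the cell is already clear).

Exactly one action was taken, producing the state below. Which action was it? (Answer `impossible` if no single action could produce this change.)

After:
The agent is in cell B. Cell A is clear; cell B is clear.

try  Left: loc=A A=clear B=dirty
try Right: loc=B A=clear B=dirty
try  Suck: loc=B A=clear B=clear  ← match

Suck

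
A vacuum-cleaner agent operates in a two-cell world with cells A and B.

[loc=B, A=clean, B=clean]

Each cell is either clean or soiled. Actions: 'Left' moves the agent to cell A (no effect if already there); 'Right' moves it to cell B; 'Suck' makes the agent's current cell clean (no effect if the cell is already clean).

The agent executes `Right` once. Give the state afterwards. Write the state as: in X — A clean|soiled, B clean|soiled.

start: in B — A clean, B clean
Right (#1): in B — A clean, B clean

in B — A clean, B clean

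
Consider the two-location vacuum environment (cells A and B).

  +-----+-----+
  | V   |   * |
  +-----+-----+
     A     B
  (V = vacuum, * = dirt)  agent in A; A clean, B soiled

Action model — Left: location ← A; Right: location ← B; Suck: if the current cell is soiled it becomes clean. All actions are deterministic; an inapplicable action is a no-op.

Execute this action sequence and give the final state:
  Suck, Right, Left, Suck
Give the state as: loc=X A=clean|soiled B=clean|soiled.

1) do Suck; now loc=A A=clean B=soiled
2) do Right; now loc=B A=clean B=soiled
3) do Left; now loc=A A=clean B=soiled
4) do Suck; now loc=A A=clean B=soiled

loc=A A=clean B=soiled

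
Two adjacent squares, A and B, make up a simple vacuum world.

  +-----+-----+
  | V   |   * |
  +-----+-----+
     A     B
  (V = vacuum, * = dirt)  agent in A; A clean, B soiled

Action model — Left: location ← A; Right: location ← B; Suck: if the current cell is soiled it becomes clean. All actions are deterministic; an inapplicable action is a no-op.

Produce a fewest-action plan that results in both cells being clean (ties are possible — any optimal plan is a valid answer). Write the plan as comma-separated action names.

Right, Suck

1. Right → loc=B A=clean B=soiled
2. Suck → loc=B A=clean B=clean
min 2: go B then Suck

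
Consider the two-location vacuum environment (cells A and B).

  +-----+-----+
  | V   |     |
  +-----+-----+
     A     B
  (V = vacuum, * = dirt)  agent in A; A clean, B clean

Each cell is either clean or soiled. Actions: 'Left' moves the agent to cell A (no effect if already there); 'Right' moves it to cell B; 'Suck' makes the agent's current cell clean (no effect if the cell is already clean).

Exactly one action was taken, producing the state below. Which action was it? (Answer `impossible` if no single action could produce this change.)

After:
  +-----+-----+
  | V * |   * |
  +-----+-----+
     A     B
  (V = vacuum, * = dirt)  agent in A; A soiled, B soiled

impossible

try  Left: in A — A clean, B clean
try Right: in B — A clean, B clean
try  Suck: in A — A clean, B clean
no single action produces the after-state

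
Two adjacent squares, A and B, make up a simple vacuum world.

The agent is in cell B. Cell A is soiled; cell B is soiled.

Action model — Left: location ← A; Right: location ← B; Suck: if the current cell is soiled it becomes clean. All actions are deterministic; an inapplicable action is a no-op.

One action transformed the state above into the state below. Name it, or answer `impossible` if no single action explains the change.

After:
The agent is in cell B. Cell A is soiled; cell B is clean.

Suck

try  Left: loc=A A=soiled B=soiled
try Right: loc=B A=soiled B=soiled
try  Suck: loc=B A=soiled B=clean  ← match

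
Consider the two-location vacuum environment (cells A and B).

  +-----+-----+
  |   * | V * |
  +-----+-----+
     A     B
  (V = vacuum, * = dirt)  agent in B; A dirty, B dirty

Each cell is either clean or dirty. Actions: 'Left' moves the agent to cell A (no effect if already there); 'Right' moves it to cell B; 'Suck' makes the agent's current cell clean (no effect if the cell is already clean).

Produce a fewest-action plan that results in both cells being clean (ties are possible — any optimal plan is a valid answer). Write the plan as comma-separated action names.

Suck, Left, Suck

1) do Suck; now (B; A:dirty, B:clean)
2) do Left; now (A; A:dirty, B:clean)
3) do Suck; now (A; A:clean, B:clean)
min 3: Suck B + move + Suck A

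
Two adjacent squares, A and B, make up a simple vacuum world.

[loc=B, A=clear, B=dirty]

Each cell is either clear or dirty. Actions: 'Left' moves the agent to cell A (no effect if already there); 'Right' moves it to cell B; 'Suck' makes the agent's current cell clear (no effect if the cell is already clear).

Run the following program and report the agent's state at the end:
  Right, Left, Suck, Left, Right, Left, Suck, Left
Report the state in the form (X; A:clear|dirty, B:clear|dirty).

1. Right → (B; A:clear, B:dirty)
2. Left → (A; A:clear, B:dirty)
3. Suck → (A; A:clear, B:dirty)
4. Left → (A; A:clear, B:dirty)
5. Right → (B; A:clear, B:dirty)
6. Left → (A; A:clear, B:dirty)
7. Suck → (A; A:clear, B:dirty)
8. Left → (A; A:clear, B:dirty)

(A; A:clear, B:dirty)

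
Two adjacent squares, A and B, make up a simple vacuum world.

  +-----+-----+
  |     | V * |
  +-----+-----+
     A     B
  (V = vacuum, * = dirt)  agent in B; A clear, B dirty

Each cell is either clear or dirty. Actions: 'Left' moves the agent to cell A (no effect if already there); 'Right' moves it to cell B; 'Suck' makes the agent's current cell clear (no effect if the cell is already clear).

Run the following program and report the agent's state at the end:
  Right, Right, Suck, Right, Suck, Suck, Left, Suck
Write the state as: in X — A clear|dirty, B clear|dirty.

in A — A clear, B clear

1. Right → in B — A clear, B dirty
2. Right → in B — A clear, B dirty
3. Suck → in B — A clear, B clear
4. Right → in B — A clear, B clear
5. Suck → in B — A clear, B clear
6. Suck → in B — A clear, B clear
7. Left → in A — A clear, B clear
8. Suck → in A — A clear, B clear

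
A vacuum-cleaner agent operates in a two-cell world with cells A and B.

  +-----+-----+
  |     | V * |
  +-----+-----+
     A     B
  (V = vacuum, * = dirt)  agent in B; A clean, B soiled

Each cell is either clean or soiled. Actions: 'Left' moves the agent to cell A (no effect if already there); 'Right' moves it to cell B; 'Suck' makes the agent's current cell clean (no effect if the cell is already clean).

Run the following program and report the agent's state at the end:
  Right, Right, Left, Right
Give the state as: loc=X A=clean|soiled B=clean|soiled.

Right (#1): loc=B A=clean B=soiled
Right (#2): loc=B A=clean B=soiled
Left (#3): loc=A A=clean B=soiled
Right (#4): loc=B A=clean B=soiled

loc=B A=clean B=soiled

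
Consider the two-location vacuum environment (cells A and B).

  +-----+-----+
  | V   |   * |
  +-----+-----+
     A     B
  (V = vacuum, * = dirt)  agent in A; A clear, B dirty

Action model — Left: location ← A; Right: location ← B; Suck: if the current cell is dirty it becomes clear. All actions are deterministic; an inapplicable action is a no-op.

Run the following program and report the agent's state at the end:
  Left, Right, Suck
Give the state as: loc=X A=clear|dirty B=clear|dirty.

loc=B A=clear B=clear

t=1 Left ⇒ loc=A A=clear B=dirty
t=2 Right ⇒ loc=B A=clear B=dirty
t=3 Suck ⇒ loc=B A=clear B=clear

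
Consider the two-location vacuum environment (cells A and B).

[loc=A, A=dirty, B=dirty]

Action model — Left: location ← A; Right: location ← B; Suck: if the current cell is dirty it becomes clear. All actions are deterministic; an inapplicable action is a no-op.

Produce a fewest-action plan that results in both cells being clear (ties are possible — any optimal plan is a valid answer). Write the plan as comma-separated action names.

step 1/3 (Suck): in A — A clear, B dirty
step 2/3 (Right): in B — A clear, B dirty
step 3/3 (Suck): in B — A clear, B clear
min 3: Suck A + move + Suck B

Suck, Right, Suck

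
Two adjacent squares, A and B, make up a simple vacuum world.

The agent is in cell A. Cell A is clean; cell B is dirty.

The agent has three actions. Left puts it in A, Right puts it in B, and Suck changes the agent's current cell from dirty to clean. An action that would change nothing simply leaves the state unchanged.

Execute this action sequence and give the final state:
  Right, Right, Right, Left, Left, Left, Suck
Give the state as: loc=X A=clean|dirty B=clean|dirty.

[1] after Right: loc=B A=clean B=dirty
[2] after Right: loc=B A=clean B=dirty
[3] after Right: loc=B A=clean B=dirty
[4] after Left: loc=A A=clean B=dirty
[5] after Left: loc=A A=clean B=dirty
[6] after Left: loc=A A=clean B=dirty
[7] after Suck: loc=A A=clean B=dirty

loc=A A=clean B=dirty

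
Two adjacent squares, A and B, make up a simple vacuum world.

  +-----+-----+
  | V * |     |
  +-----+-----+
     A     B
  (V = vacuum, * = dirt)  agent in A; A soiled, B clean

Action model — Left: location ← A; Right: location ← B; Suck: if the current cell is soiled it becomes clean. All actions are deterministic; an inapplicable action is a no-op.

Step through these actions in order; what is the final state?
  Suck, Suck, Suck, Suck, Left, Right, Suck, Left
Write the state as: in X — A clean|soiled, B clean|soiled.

in A — A clean, B clean

Suck (#1): in A — A clean, B clean
Suck (#2): in A — A clean, B clean
Suck (#3): in A — A clean, B clean
Suck (#4): in A — A clean, B clean
Left (#5): in A — A clean, B clean
Right (#6): in B — A clean, B clean
Suck (#7): in B — A clean, B clean
Left (#8): in A — A clean, B clean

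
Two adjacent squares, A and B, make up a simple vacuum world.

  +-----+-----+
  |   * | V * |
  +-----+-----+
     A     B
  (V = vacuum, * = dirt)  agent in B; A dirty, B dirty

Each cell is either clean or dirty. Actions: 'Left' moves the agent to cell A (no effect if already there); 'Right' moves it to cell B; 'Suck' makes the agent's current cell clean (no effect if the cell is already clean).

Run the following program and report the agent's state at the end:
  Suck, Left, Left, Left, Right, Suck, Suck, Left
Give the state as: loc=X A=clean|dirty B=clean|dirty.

loc=A A=dirty B=clean

[1] after Suck: loc=B A=dirty B=clean
[2] after Left: loc=A A=dirty B=clean
[3] after Left: loc=A A=dirty B=clean
[4] after Left: loc=A A=dirty B=clean
[5] after Right: loc=B A=dirty B=clean
[6] after Suck: loc=B A=dirty B=clean
[7] after Suck: loc=B A=dirty B=clean
[8] after Left: loc=A A=dirty B=clean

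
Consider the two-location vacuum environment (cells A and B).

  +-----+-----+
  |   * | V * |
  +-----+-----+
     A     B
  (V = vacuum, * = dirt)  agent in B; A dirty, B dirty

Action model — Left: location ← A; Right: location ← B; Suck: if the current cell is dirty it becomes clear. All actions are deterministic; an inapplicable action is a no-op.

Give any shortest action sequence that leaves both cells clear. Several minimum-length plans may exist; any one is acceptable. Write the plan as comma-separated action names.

1) do Suck; now in B — A dirty, B clear
2) do Left; now in A — A dirty, B clear
3) do Suck; now in A — A clear, B clear
min 3: Suck B + move + Suck A

Suck, Left, Suck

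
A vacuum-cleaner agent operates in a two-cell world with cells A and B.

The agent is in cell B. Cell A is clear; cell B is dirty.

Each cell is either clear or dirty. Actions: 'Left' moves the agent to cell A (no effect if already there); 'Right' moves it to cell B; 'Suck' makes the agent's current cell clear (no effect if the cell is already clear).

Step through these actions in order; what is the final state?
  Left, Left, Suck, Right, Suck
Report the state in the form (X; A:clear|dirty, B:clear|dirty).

(B; A:clear, B:clear)

1. Left → (A; A:clear, B:dirty)
2. Left → (A; A:clear, B:dirty)
3. Suck → (A; A:clear, B:dirty)
4. Right → (B; A:clear, B:dirty)
5. Suck → (B; A:clear, B:clear)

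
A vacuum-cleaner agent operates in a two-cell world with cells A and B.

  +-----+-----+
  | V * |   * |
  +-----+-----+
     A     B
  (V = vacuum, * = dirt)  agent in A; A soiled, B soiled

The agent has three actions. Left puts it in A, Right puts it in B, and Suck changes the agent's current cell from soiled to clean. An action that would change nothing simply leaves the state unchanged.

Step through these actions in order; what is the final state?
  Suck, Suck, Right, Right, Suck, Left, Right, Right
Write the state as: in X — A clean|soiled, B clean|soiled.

in B — A clean, B clean

t=1 Suck ⇒ in A — A clean, B soiled
t=2 Suck ⇒ in A — A clean, B soiled
t=3 Right ⇒ in B — A clean, B soiled
t=4 Right ⇒ in B — A clean, B soiled
t=5 Suck ⇒ in B — A clean, B clean
t=6 Left ⇒ in A — A clean, B clean
t=7 Right ⇒ in B — A clean, B clean
t=8 Right ⇒ in B — A clean, B clean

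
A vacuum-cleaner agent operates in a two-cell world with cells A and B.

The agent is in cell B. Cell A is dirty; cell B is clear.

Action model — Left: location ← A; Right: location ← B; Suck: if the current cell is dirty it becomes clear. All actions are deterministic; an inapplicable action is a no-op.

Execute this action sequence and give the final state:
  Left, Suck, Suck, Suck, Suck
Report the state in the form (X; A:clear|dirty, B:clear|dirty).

(A; A:clear, B:clear)

t=1 Left ⇒ (A; A:dirty, B:clear)
t=2 Suck ⇒ (A; A:clear, B:clear)
t=3 Suck ⇒ (A; A:clear, B:clear)
t=4 Suck ⇒ (A; A:clear, B:clear)
t=5 Suck ⇒ (A; A:clear, B:clear)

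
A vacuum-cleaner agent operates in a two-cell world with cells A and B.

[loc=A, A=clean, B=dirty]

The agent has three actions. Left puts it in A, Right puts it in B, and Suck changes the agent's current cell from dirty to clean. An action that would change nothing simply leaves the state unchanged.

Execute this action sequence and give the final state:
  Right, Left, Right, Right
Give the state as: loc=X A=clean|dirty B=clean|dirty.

Right (#1): loc=B A=clean B=dirty
Left (#2): loc=A A=clean B=dirty
Right (#3): loc=B A=clean B=dirty
Right (#4): loc=B A=clean B=dirty

loc=B A=clean B=dirty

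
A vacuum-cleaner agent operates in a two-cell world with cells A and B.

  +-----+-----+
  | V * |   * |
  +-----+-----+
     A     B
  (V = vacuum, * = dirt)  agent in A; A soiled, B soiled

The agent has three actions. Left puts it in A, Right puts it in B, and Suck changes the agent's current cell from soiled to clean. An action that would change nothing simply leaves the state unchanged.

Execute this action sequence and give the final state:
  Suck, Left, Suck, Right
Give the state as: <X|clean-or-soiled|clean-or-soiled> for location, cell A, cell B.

t=1 Suck ⇒ <A|clean|soiled>
t=2 Left ⇒ <A|clean|soiled>
t=3 Suck ⇒ <A|clean|soiled>
t=4 Right ⇒ <B|clean|soiled>

<B|clean|soiled>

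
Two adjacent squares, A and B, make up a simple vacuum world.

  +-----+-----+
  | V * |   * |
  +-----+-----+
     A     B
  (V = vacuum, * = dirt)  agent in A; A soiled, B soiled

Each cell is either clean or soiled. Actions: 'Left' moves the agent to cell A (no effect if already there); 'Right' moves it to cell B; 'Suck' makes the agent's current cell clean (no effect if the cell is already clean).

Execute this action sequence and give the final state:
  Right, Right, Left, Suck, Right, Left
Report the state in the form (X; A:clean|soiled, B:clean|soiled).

[1] after Right: (B; A:soiled, B:soiled)
[2] after Right: (B; A:soiled, B:soiled)
[3] after Left: (A; A:soiled, B:soiled)
[4] after Suck: (A; A:clean, B:soiled)
[5] after Right: (B; A:clean, B:soiled)
[6] after Left: (A; A:clean, B:soiled)

(A; A:clean, B:soiled)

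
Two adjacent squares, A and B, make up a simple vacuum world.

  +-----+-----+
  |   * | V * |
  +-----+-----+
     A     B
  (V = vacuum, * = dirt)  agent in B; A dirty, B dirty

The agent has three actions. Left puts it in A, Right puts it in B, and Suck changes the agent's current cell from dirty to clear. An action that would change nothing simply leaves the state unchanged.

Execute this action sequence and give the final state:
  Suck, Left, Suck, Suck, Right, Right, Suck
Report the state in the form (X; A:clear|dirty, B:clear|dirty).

(B; A:clear, B:clear)

step 1/7 (Suck): (B; A:dirty, B:clear)
step 2/7 (Left): (A; A:dirty, B:clear)
step 3/7 (Suck): (A; A:clear, B:clear)
step 4/7 (Suck): (A; A:clear, B:clear)
step 5/7 (Right): (B; A:clear, B:clear)
step 6/7 (Right): (B; A:clear, B:clear)
step 7/7 (Suck): (B; A:clear, B:clear)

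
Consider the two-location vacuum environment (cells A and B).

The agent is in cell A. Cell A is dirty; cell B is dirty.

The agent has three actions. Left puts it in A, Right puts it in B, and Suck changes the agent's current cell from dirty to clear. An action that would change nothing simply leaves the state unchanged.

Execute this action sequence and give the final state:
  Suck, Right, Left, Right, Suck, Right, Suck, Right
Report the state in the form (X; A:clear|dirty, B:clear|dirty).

(B; A:clear, B:clear)

1) do Suck; now (A; A:clear, B:dirty)
2) do Right; now (B; A:clear, B:dirty)
3) do Left; now (A; A:clear, B:dirty)
4) do Right; now (B; A:clear, B:dirty)
5) do Suck; now (B; A:clear, B:clear)
6) do Right; now (B; A:clear, B:clear)
7) do Suck; now (B; A:clear, B:clear)
8) do Right; now (B; A:clear, B:clear)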